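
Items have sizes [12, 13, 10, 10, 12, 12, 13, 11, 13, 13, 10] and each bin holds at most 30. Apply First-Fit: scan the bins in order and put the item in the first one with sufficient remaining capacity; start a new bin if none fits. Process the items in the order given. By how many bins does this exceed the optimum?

First-Fit: [12,13] [10,10,10] [12,12] [13,11] [13,13] → 5 bins.
Total size 129; any packing needs at least ⌈129/30⌉ = 5 bins.
So 5 is already optimal.

0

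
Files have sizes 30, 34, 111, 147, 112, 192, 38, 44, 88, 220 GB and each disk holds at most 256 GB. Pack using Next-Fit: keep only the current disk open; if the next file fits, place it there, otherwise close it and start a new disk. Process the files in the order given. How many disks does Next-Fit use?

6

Put 30 GB in disk 1; 226 GB remain.
Put 34 GB in disk 1; 192 GB remain.
Put 111 GB in disk 1; 81 GB remain.
Put 147 GB in disk 2; 109 GB remain.
Put 112 GB in disk 3; 144 GB remain.
Put 192 GB in disk 4; 64 GB remain.
Put 38 GB in disk 4; 26 GB remain.
Put 44 GB in disk 5; 212 GB remain.
Put 88 GB in disk 5; 124 GB remain.
Put 220 GB in disk 6; 36 GB remain.
Final disks: [30,34,111] [147] [112] [192,38] [44,88] [220].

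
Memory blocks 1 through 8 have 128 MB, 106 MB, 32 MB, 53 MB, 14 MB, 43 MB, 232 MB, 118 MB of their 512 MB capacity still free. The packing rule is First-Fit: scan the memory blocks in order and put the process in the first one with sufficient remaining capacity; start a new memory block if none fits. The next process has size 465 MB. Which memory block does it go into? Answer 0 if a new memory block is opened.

0

No memory block has ≥ 465 MB free, so a new memory block is opened.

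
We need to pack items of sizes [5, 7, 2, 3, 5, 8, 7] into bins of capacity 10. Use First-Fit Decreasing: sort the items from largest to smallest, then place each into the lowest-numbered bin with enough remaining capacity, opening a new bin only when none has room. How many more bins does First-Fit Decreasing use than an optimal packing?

0

First-Fit Decreasing: [8,2] [7,3] [7] [5,5] → 4 bins.
Total size 37; any packing needs at least ⌈37/10⌉ = 4 bins.
So 4 is already optimal.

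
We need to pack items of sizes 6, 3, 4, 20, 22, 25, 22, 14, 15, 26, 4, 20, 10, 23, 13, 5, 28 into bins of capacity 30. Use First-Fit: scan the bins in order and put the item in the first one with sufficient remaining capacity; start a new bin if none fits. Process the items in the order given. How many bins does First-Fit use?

Put 6 in bin 1; 24 remain.
Put 3 in bin 1; 21 remain.
Put 4 in bin 1; 17 remain.
Put 20 in bin 2; 10 remain.
Put 22 in bin 3; 8 remain.
Put 25 in bin 4; 5 remain.
Put 22 in bin 5; 8 remain.
Put 14 in bin 1; 3 remain.
Put 15 in bin 6; 15 remain.
Put 26 in bin 7; 4 remain.
Put 4 in bin 2; 6 remain.
Put 20 in bin 8; 10 remain.
Put 10 in bin 6; 5 remain.
Put 23 in bin 9; 7 remain.
Put 13 in bin 10; 17 remain.
Put 5 in bin 2; 1 remain.
Put 28 in bin 11; 2 remain.
Final bins: [6,3,4,14] [20,4,5] [22] [25] [22] [15,10] [26] [20] [23] [13] [28].

11 bins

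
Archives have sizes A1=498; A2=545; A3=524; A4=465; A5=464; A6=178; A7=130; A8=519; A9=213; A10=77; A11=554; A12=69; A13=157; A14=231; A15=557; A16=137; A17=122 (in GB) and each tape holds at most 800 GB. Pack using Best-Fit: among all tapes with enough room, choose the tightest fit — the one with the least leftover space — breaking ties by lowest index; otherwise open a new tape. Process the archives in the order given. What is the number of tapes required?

8

Put A1 (498 GB) in tape 1; 302 GB remain.
Put A2 (545 GB) in tape 2; 255 GB remain.
Put A3 (524 GB) in tape 3; 276 GB remain.
Put A4 (465 GB) in tape 4; 335 GB remain.
Put A5 (464 GB) in tape 5; 336 GB remain.
Put A6 (178 GB) in tape 2; 77 GB remain.
Put A7 (130 GB) in tape 3; 146 GB remain.
Put A8 (519 GB) in tape 6; 281 GB remain.
Put A9 (213 GB) in tape 6; 68 GB remain.
Put A10 (77 GB) in tape 2; 0 GB remain.
Put A11 (554 GB) in tape 7; 246 GB remain.
Put A12 (69 GB) in tape 3; 77 GB remain.
Put A13 (157 GB) in tape 7; 89 GB remain.
Put A14 (231 GB) in tape 1; 71 GB remain.
Put A15 (557 GB) in tape 8; 243 GB remain.
Put A16 (137 GB) in tape 8; 106 GB remain.
Put A17 (122 GB) in tape 4; 213 GB remain.
Final tapes: [498,231] [545,178,77] [524,130,69] [465,122] [464] [519,213] [554,157] [557,137].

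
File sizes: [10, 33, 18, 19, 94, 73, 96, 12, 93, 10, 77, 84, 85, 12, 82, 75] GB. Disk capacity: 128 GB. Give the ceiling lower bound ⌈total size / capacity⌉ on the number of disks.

Total size = 10 + 33 + 18 + 19 + 94 + 73 + 96 + 12 + 93 + 10 + 77 + 84 + 85 + 12 + 82 + 75 = 873 GB.
⌈873 / 128⌉ = 7.

7 disks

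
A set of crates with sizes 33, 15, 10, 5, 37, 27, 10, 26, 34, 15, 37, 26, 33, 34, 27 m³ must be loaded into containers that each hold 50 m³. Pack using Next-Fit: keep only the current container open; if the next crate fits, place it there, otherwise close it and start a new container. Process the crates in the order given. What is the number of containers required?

container 1: place 33 m³, 17 m³ left
container 1: place 15 m³, 2 m³ left
container 2: place 10 m³, 40 m³ left
container 2: place 5 m³, 35 m³ left
container 3: place 37 m³, 13 m³ left
container 4: place 27 m³, 23 m³ left
container 4: place 10 m³, 13 m³ left
container 5: place 26 m³, 24 m³ left
container 6: place 34 m³, 16 m³ left
container 6: place 15 m³, 1 m³ left
container 7: place 37 m³, 13 m³ left
container 8: place 26 m³, 24 m³ left
container 9: place 33 m³, 17 m³ left
container 10: place 34 m³, 16 m³ left
container 11: place 27 m³, 23 m³ left

11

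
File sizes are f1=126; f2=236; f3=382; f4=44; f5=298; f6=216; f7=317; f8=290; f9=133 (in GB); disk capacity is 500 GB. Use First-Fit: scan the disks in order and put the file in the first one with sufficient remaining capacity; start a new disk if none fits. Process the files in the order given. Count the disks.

f1 (126 GB) → disk 1 (remaining 374 GB)
f2 (236 GB) → disk 1 (remaining 138 GB)
f3 (382 GB) → disk 2 (remaining 118 GB)
f4 (44 GB) → disk 1 (remaining 94 GB)
f5 (298 GB) → disk 3 (remaining 202 GB)
f6 (216 GB) → disk 4 (remaining 284 GB)
f7 (317 GB) → disk 5 (remaining 183 GB)
f8 (290 GB) → disk 6 (remaining 210 GB)
f9 (133 GB) → disk 3 (remaining 69 GB)
Final disks: [126,236,44] [382] [298,133] [216] [317] [290].

6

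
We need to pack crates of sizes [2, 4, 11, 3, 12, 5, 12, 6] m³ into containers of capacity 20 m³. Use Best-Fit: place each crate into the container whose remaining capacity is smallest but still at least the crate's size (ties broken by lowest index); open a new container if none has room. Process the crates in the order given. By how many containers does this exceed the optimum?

0

Best-Fit: [2,4,11,3] [12,5] [12,6] → 3 containers.
Total size 55 m³; any packing needs at least ⌈55/20⌉ = 3 containers.
So 3 is already optimal.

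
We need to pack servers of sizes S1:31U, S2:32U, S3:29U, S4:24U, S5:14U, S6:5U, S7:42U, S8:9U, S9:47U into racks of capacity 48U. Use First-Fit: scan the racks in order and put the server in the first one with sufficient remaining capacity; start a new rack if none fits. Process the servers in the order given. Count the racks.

6 racks

Put S1 (31U) in rack 1; 17U remain.
Put S2 (32U) in rack 2; 16U remain.
Put S3 (29U) in rack 3; 19U remain.
Put S4 (24U) in rack 4; 24U remain.
Put S5 (14U) in rack 1; 3U remain.
Put S6 (5U) in rack 2; 11U remain.
Put S7 (42U) in rack 5; 6U remain.
Put S8 (9U) in rack 2; 2U remain.
Put S9 (47U) in rack 6; 1U remain.
Final racks: [31,14] [32,5,9] [29] [24] [42] [47].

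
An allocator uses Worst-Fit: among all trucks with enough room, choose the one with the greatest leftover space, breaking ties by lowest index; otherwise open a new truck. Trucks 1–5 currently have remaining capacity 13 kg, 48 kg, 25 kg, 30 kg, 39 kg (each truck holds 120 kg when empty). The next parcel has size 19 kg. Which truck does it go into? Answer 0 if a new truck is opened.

Trucks with room: truck 2 (48 kg), truck 3 (25 kg), truck 4 (30 kg), truck 5 (39 kg).
Most room is truck 2 with 48 kg free.

2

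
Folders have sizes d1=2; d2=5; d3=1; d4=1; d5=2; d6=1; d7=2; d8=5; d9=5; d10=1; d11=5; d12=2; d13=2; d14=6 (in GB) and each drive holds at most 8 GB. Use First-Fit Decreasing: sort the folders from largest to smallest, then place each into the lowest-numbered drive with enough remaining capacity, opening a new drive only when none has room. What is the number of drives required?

Sorted descending: 6, 5, 5, 5, 5, 2, 2, 2, 2, 2, 1, 1, 1, 1.
drive 1: place 6 GB, 2 GB left
drive 2: place 5 GB, 3 GB left
drive 3: place 5 GB, 3 GB left
drive 4: place 5 GB, 3 GB left
drive 5: place 5 GB, 3 GB left
drive 1: place 2 GB, 0 GB left
drive 2: place 2 GB, 1 GB left
drive 3: place 2 GB, 1 GB left
drive 4: place 2 GB, 1 GB left
drive 5: place 2 GB, 1 GB left
drive 2: place 1 GB, 0 GB left
drive 3: place 1 GB, 0 GB left
drive 4: place 1 GB, 0 GB left
drive 5: place 1 GB, 0 GB left
Final drives: [6,2] [5,2,1] [5,2,1] [5,2,1] [5,2,1].

5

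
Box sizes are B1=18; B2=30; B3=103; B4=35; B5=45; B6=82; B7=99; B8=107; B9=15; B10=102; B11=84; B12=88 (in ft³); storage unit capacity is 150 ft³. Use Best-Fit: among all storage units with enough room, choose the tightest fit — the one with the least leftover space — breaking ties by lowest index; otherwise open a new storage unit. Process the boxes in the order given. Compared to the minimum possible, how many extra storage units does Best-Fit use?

Best-Fit: [18,30,45] [103,35] [82] [99] [107,15] [102] [84] [88] → 8 storage units.
7 boxes exceed 75 ft³ (half the capacity), and no two of those can share a storage unit, so at least 7 storage units are needed.
An optimal packing achieves that bound: [107,35] [103,45] [102,30,18] [99,15] [88] [84] [82] → 7 storage units.
Excess: 8 − 7 = 1.

1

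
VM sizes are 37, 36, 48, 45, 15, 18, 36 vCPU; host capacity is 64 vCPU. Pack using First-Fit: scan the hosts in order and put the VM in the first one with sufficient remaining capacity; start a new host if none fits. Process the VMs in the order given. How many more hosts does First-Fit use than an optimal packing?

First-Fit: [37,15] [36,18] [48] [45] [36] → 5 hosts.
5 VMs exceed 32 vCPU (half the capacity), and no two of those can share a host, so at least 5 hosts are needed.
So 5 is already optimal.

0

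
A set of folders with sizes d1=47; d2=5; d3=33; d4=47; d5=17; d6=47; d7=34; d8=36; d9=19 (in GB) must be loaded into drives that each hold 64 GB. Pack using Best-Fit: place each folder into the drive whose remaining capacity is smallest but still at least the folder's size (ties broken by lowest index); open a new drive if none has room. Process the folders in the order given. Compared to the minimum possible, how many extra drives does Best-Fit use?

Best-Fit: [47,5] [33] [47,17] [47] [34] [36,19] → 6 drives.
6 folders exceed 32 GB (half the capacity), and no two of those can share a drive, so at least 6 drives are needed.
So 6 is already optimal.

0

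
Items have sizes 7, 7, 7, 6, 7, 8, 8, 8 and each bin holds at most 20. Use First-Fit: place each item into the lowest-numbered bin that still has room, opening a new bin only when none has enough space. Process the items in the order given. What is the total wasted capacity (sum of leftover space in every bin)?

22

bin 1: place 7, 13 left
bin 1: place 7, 6 left
bin 2: place 7, 13 left
bin 1: place 6, 0 left
bin 2: place 7, 6 left
bin 3: place 8, 12 left
bin 3: place 8, 4 left
bin 4: place 8, 12 left
4 bins × 20 = 80; used 58; unused 22.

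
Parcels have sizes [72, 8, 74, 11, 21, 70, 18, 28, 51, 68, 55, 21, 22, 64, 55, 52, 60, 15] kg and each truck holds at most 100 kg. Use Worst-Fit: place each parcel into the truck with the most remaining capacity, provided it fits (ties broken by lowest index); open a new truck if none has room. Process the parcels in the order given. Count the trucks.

truck 1: place 72 kg, 28 kg left
truck 1: place 8 kg, 20 kg left
truck 2: place 74 kg, 26 kg left
truck 2: place 11 kg, 15 kg left
truck 3: place 21 kg, 79 kg left
truck 3: place 70 kg, 9 kg left
truck 1: place 18 kg, 2 kg left
truck 4: place 28 kg, 72 kg left
truck 4: place 51 kg, 21 kg left
truck 5: place 68 kg, 32 kg left
truck 6: place 55 kg, 45 kg left
truck 6: place 21 kg, 24 kg left
truck 5: place 22 kg, 10 kg left
truck 7: place 64 kg, 36 kg left
truck 8: place 55 kg, 45 kg left
truck 9: place 52 kg, 48 kg left
truck 10: place 60 kg, 40 kg left
truck 9: place 15 kg, 33 kg left
Final trucks: [72,8,18] [74,11] [21,70] [28,51] [68,22] [55,21] [64] [55] [52,15] [60].

10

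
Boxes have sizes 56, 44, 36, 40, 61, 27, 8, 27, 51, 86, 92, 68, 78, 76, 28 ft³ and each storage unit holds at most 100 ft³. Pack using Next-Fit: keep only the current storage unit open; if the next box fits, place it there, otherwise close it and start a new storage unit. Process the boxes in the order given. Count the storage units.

10 storage units

56 ft³ → storage unit 1 (remaining 44 ft³)
44 ft³ → storage unit 1 (remaining 0 ft³)
36 ft³ → storage unit 2 (remaining 64 ft³)
40 ft³ → storage unit 2 (remaining 24 ft³)
61 ft³ → storage unit 3 (remaining 39 ft³)
27 ft³ → storage unit 3 (remaining 12 ft³)
8 ft³ → storage unit 3 (remaining 4 ft³)
27 ft³ → storage unit 4 (remaining 73 ft³)
51 ft³ → storage unit 4 (remaining 22 ft³)
86 ft³ → storage unit 5 (remaining 14 ft³)
92 ft³ → storage unit 6 (remaining 8 ft³)
68 ft³ → storage unit 7 (remaining 32 ft³)
78 ft³ → storage unit 8 (remaining 22 ft³)
76 ft³ → storage unit 9 (remaining 24 ft³)
28 ft³ → storage unit 10 (remaining 72 ft³)
Final storage units: [56,44] [36,40] [61,27,8] [27,51] [86] [92] [68] [78] [76] [28].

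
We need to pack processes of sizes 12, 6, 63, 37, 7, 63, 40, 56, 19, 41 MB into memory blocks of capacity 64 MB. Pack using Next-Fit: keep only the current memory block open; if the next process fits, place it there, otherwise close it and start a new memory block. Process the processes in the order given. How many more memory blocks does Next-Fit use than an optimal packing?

1

Next-Fit: [12,6] [63] [37,7] [63] [40] [56] [19,41] → 7 memory blocks.
Total size 344 MB; any packing needs at least ⌈344/64⌉ = 6 memory blocks.
An optimal packing achieves that bound: [63] [63] [56,7] [41,19] [40,12,6] [37] → 6 memory blocks.
Excess: 7 − 6 = 1.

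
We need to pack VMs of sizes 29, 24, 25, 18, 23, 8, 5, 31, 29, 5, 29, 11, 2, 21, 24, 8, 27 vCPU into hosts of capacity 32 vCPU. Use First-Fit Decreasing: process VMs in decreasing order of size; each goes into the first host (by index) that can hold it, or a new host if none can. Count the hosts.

11

Sorted descending: 31, 29, 29, 29, 27, 25, 24, 24, 23, 21, 18, 11, 8, 8, 5, 5, 2.
host 1: place 31 vCPU, 1 vCPU left
host 2: place 29 vCPU, 3 vCPU left
host 3: place 29 vCPU, 3 vCPU left
host 4: place 29 vCPU, 3 vCPU left
host 5: place 27 vCPU, 5 vCPU left
host 6: place 25 vCPU, 7 vCPU left
host 7: place 24 vCPU, 8 vCPU left
host 8: place 24 vCPU, 8 vCPU left
host 9: place 23 vCPU, 9 vCPU left
host 10: place 21 vCPU, 11 vCPU left
host 11: place 18 vCPU, 14 vCPU left
host 10: place 11 vCPU, 0 vCPU left
host 7: place 8 vCPU, 0 vCPU left
host 8: place 8 vCPU, 0 vCPU left
host 5: place 5 vCPU, 0 vCPU left
host 6: place 5 vCPU, 2 vCPU left
host 2: place 2 vCPU, 1 vCPU left
Final hosts: [31] [29,2] [29] [29] [27,5] [25,5] [24,8] [24,8] [23] [21,11] [18].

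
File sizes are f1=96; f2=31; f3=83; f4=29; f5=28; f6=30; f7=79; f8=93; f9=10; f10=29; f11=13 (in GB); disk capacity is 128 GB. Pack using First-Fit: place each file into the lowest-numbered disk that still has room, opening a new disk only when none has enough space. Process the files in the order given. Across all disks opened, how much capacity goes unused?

f1 (96 GB) → disk 1 (remaining 32 GB)
f2 (31 GB) → disk 1 (remaining 1 GB)
f3 (83 GB) → disk 2 (remaining 45 GB)
f4 (29 GB) → disk 2 (remaining 16 GB)
f5 (28 GB) → disk 3 (remaining 100 GB)
f6 (30 GB) → disk 3 (remaining 70 GB)
f7 (79 GB) → disk 4 (remaining 49 GB)
f8 (93 GB) → disk 5 (remaining 35 GB)
f9 (10 GB) → disk 2 (remaining 6 GB)
f10 (29 GB) → disk 3 (remaining 41 GB)
f11 (13 GB) → disk 3 (remaining 28 GB)
5 disks × 128 GB = 640 GB; used 521 GB; unused 119 GB.

119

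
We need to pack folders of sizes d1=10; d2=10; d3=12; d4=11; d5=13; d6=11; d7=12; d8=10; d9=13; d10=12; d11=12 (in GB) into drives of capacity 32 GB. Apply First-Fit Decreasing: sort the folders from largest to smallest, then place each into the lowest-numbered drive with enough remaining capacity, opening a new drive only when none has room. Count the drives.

Sorted descending: 13, 13, 12, 12, 12, 12, 11, 11, 10, 10, 10.
Put 13 GB in drive 1; 19 GB remain.
Put 13 GB in drive 1; 6 GB remain.
Put 12 GB in drive 2; 20 GB remain.
Put 12 GB in drive 2; 8 GB remain.
Put 12 GB in drive 3; 20 GB remain.
Put 12 GB in drive 3; 8 GB remain.
Put 11 GB in drive 4; 21 GB remain.
Put 11 GB in drive 4; 10 GB remain.
Put 10 GB in drive 4; 0 GB remain.
Put 10 GB in drive 5; 22 GB remain.
Put 10 GB in drive 5; 12 GB remain.

5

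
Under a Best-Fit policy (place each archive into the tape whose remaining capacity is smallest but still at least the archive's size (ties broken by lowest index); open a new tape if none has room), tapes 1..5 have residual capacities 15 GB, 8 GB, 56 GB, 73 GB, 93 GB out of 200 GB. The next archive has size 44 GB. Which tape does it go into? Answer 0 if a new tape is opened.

3

Tapes with room: tape 3 (56 GB), tape 4 (73 GB), tape 5 (93 GB).
Tightest fit is tape 3 with 56 GB free.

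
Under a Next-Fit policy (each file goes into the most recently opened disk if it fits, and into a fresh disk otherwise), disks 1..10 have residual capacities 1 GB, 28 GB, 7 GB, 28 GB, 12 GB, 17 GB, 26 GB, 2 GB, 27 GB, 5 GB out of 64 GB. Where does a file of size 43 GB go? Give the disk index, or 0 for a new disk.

Next-Fit only looks at disk 10, which has 5 GB free.
43 GB does not fit, so a new disk is opened.

0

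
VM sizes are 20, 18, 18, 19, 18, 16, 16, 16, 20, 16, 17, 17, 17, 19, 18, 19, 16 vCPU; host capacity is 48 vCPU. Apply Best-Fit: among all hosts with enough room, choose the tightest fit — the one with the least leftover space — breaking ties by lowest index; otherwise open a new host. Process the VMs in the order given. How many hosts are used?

20 vCPU → host 1 (remaining 28 vCPU)
18 vCPU → host 1 (remaining 10 vCPU)
18 vCPU → host 2 (remaining 30 vCPU)
19 vCPU → host 2 (remaining 11 vCPU)
18 vCPU → host 3 (remaining 30 vCPU)
16 vCPU → host 3 (remaining 14 vCPU)
16 vCPU → host 4 (remaining 32 vCPU)
16 vCPU → host 4 (remaining 16 vCPU)
20 vCPU → host 5 (remaining 28 vCPU)
16 vCPU → host 4 (remaining 0 vCPU)
17 vCPU → host 5 (remaining 11 vCPU)
17 vCPU → host 6 (remaining 31 vCPU)
17 vCPU → host 6 (remaining 14 vCPU)
19 vCPU → host 7 (remaining 29 vCPU)
18 vCPU → host 7 (remaining 11 vCPU)
19 vCPU → host 8 (remaining 29 vCPU)
16 vCPU → host 8 (remaining 13 vCPU)
Final hosts: [20,18] [18,19] [18,16] [16,16,16] [20,17] [17,17] [19,18] [19,16].

8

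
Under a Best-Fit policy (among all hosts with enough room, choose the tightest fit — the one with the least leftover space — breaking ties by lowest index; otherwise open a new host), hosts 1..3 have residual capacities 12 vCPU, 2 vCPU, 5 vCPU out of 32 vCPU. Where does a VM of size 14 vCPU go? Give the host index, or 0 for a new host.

No host has ≥ 14 vCPU free, so a new host is opened.

0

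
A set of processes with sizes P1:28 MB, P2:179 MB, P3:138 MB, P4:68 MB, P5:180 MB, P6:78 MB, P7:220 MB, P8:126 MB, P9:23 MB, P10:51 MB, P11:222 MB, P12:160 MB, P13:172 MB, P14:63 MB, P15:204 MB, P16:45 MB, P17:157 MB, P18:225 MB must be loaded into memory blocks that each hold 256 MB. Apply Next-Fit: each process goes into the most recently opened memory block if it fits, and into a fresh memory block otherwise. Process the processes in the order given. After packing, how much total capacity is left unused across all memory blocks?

733

Put P1 (28 MB) in memory block 1; 228 MB remain.
Put P2 (179 MB) in memory block 1; 49 MB remain.
Put P3 (138 MB) in memory block 2; 118 MB remain.
Put P4 (68 MB) in memory block 2; 50 MB remain.
Put P5 (180 MB) in memory block 3; 76 MB remain.
Put P6 (78 MB) in memory block 4; 178 MB remain.
Put P7 (220 MB) in memory block 5; 36 MB remain.
Put P8 (126 MB) in memory block 6; 130 MB remain.
Put P9 (23 MB) in memory block 6; 107 MB remain.
Put P10 (51 MB) in memory block 6; 56 MB remain.
Put P11 (222 MB) in memory block 7; 34 MB remain.
Put P12 (160 MB) in memory block 8; 96 MB remain.
Put P13 (172 MB) in memory block 9; 84 MB remain.
Put P14 (63 MB) in memory block 9; 21 MB remain.
Put P15 (204 MB) in memory block 10; 52 MB remain.
Put P16 (45 MB) in memory block 10; 7 MB remain.
Put P17 (157 MB) in memory block 11; 99 MB remain.
Put P18 (225 MB) in memory block 12; 31 MB remain.
12 memory blocks × 256 MB = 3072 MB; used 2339 MB; unused 733 MB.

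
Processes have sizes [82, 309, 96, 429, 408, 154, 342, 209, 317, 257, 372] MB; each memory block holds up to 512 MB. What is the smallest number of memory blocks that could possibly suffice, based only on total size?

Total size = 82 + 309 + 96 + 429 + 408 + 154 + 342 + 209 + 317 + 257 + 372 = 2975 MB.
⌈2975 / 512⌉ = 6.

6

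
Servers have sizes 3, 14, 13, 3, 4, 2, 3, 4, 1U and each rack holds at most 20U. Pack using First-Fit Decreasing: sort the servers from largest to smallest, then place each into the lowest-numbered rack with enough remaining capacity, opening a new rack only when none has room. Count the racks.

3

Sorted descending: 14, 13, 4, 4, 3, 3, 3, 2, 1.
Put 14U in rack 1; 6U remain.
Put 13U in rack 2; 7U remain.
Put 4U in rack 1; 2U remain.
Put 4U in rack 2; 3U remain.
Put 3U in rack 2; 0U remain.
Put 3U in rack 3; 17U remain.
Put 3U in rack 3; 14U remain.
Put 2U in rack 1; 0U remain.
Put 1U in rack 3; 13U remain.
Final racks: [14,4,2] [13,4,3] [3,3,1].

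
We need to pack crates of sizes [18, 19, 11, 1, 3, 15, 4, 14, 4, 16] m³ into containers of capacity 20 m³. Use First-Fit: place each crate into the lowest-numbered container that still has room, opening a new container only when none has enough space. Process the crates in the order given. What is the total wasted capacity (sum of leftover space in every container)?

Put 18 m³ in container 1; 2 m³ remain.
Put 19 m³ in container 2; 1 m³ remain.
Put 11 m³ in container 3; 9 m³ remain.
Put 1 m³ in container 1; 1 m³ remain.
Put 3 m³ in container 3; 6 m³ remain.
Put 15 m³ in container 4; 5 m³ remain.
Put 4 m³ in container 3; 2 m³ remain.
Put 14 m³ in container 5; 6 m³ remain.
Put 4 m³ in container 4; 1 m³ remain.
Put 16 m³ in container 6; 4 m³ remain.
6 containers × 20 m³ = 120 m³; used 105 m³; unused 15 m³.

15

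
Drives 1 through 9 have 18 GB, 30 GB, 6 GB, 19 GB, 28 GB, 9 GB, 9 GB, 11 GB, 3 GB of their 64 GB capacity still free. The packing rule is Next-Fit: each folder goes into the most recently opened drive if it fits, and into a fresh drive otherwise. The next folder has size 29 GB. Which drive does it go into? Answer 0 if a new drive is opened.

0

Next-Fit only looks at drive 9, which has 3 GB free.
29 GB does not fit, so a new drive is opened.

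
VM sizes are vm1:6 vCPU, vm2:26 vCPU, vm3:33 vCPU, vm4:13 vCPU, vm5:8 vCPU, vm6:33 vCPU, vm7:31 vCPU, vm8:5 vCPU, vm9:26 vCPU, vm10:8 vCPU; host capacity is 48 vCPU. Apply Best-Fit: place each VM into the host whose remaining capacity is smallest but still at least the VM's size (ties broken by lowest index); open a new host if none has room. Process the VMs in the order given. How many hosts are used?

vm1 (6 vCPU) → host 1 (remaining 42 vCPU)
vm2 (26 vCPU) → host 1 (remaining 16 vCPU)
vm3 (33 vCPU) → host 2 (remaining 15 vCPU)
vm4 (13 vCPU) → host 2 (remaining 2 vCPU)
vm5 (8 vCPU) → host 1 (remaining 8 vCPU)
vm6 (33 vCPU) → host 3 (remaining 15 vCPU)
vm7 (31 vCPU) → host 4 (remaining 17 vCPU)
vm8 (5 vCPU) → host 1 (remaining 3 vCPU)
vm9 (26 vCPU) → host 5 (remaining 22 vCPU)
vm10 (8 vCPU) → host 3 (remaining 7 vCPU)
Final hosts: [6,26,8,5] [33,13] [33,8] [31] [26].

5 hosts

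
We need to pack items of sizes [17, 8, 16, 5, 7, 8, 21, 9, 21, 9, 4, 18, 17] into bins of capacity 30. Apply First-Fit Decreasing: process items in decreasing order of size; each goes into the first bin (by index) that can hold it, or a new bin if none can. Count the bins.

Sorted descending: 21, 21, 18, 17, 17, 16, 9, 9, 8, 8, 7, 5, 4.
bin 1: place 21, 9 left
bin 2: place 21, 9 left
bin 3: place 18, 12 left
bin 4: place 17, 13 left
bin 5: place 17, 13 left
bin 6: place 16, 14 left
bin 1: place 9, 0 left
bin 2: place 9, 0 left
bin 3: place 8, 4 left
bin 4: place 8, 5 left
bin 5: place 7, 6 left
bin 4: place 5, 0 left
bin 3: place 4, 0 left
Final bins: [21,9] [21,9] [18,8,4] [17,8,5] [17,7] [16].

6 bins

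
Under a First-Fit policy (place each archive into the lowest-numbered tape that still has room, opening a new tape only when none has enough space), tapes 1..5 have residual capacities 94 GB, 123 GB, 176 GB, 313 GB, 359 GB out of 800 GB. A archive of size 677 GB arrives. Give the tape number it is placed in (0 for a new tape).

0

No tape has ≥ 677 GB free, so a new tape is opened.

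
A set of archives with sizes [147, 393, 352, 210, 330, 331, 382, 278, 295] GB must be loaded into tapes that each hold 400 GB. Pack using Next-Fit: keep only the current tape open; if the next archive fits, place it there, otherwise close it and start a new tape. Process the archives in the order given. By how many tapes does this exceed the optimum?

Next-Fit: [147] [393] [352] [210] [330] [331] [382] [278] [295] → 9 tapes.
8 archives exceed 200 GB (half the capacity), and no two of those can share a tape, so at least 8 tapes are needed.
An optimal packing achieves that bound: [393] [382] [352] [331] [330] [295] [278] [210,147] → 8 tapes.
Excess: 9 − 8 = 1.

1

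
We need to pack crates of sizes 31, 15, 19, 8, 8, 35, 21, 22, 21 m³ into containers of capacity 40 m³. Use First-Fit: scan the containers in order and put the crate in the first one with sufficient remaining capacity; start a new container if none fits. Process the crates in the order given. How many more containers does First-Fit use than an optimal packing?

1

First-Fit: [31,8] [15,19] [8,21] [35] [22] [21] → 6 containers.
Total size 180 m³; any packing needs at least ⌈180/40⌉ = 5 containers.
An optimal packing achieves that bound: [35] [31,8] [22,15] [21,19] [21,8] → 5 containers.
Excess: 6 − 5 = 1.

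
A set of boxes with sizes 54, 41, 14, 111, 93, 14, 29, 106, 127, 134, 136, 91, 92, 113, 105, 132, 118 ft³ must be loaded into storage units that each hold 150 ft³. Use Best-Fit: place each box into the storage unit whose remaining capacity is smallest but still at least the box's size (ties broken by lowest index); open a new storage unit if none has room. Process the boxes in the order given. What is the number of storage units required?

54 ft³ → storage unit 1 (remaining 96 ft³)
41 ft³ → storage unit 1 (remaining 55 ft³)
14 ft³ → storage unit 1 (remaining 41 ft³)
111 ft³ → storage unit 2 (remaining 39 ft³)
93 ft³ → storage unit 3 (remaining 57 ft³)
14 ft³ → storage unit 2 (remaining 25 ft³)
29 ft³ → storage unit 1 (remaining 12 ft³)
106 ft³ → storage unit 4 (remaining 44 ft³)
127 ft³ → storage unit 5 (remaining 23 ft³)
134 ft³ → storage unit 6 (remaining 16 ft³)
136 ft³ → storage unit 7 (remaining 14 ft³)
91 ft³ → storage unit 8 (remaining 59 ft³)
92 ft³ → storage unit 9 (remaining 58 ft³)
113 ft³ → storage unit 10 (remaining 37 ft³)
105 ft³ → storage unit 11 (remaining 45 ft³)
132 ft³ → storage unit 12 (remaining 18 ft³)
118 ft³ → storage unit 13 (remaining 32 ft³)
Final storage units: [54,41,14,29] [111,14] [93] [106] [127] [134] [136] [91] [92] [113] [105] [132] [118].

13 storage units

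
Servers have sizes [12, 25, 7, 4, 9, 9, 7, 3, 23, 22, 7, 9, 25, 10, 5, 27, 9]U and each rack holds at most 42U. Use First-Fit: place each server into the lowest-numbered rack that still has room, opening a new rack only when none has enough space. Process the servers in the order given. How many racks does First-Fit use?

rack 1: place 12U, 30U left
rack 1: place 25U, 5U left
rack 2: place 7U, 35U left
rack 1: place 4U, 1U left
rack 2: place 9U, 26U left
rack 2: place 9U, 17U left
rack 2: place 7U, 10U left
rack 2: place 3U, 7U left
rack 3: place 23U, 19U left
rack 4: place 22U, 20U left
rack 2: place 7U, 0U left
rack 3: place 9U, 10U left
rack 5: place 25U, 17U left
rack 3: place 10U, 0U left
rack 4: place 5U, 15U left
rack 6: place 27U, 15U left
rack 4: place 9U, 6U left
Final racks: [12,25,4] [7,9,9,7,3,7] [23,9,10] [22,5,9] [25] [27].

6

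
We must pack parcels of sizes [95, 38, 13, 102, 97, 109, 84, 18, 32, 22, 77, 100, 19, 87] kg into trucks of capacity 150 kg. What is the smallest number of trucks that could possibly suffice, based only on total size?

Total size = 95 + 38 + 13 + 102 + 97 + 109 + 84 + 18 + 32 + 22 + 77 + 100 + 19 + 87 = 893 kg.
⌈893 / 150⌉ = 6.

6 trucks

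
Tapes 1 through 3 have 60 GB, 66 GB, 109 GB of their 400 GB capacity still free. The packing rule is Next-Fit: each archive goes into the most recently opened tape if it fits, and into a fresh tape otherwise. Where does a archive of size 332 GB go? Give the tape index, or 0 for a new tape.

0

Next-Fit only looks at tape 3, which has 109 GB free.
332 GB does not fit, so a new tape is opened.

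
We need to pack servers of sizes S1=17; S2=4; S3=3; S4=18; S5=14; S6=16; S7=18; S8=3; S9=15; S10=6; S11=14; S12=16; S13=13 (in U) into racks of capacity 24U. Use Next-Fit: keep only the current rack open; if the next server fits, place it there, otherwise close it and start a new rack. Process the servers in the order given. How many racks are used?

rack 1: place S1 (17U), 7U left
rack 1: place S2 (4U), 3U left
rack 1: place S3 (3U), 0U left
rack 2: place S4 (18U), 6U left
rack 3: place S5 (14U), 10U left
rack 4: place S6 (16U), 8U left
rack 5: place S7 (18U), 6U left
rack 5: place S8 (3U), 3U left
rack 6: place S9 (15U), 9U left
rack 6: place S10 (6U), 3U left
rack 7: place S11 (14U), 10U left
rack 8: place S12 (16U), 8U left
rack 9: place S13 (13U), 11U left
Final racks: [17,4,3] [18] [14] [16] [18,3] [15,6] [14] [16] [13].

9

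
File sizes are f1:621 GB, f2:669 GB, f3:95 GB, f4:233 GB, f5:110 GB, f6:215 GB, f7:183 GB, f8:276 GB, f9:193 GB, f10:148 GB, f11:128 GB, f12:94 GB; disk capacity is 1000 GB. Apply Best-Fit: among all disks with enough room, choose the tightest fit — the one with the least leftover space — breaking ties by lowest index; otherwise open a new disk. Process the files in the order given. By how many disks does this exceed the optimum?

Best-Fit: [621,110,215] [669,95,233] [183,276,193,148,128] [94] → 4 disks.
Total size 2965 GB; any packing needs at least ⌈2965/1000⌉ = 3 disks.
An optimal packing achieves that bound: [669,233,95] [621,276,94] [215,193,183,148,128,110] → 3 disks.
Excess: 4 − 3 = 1.

1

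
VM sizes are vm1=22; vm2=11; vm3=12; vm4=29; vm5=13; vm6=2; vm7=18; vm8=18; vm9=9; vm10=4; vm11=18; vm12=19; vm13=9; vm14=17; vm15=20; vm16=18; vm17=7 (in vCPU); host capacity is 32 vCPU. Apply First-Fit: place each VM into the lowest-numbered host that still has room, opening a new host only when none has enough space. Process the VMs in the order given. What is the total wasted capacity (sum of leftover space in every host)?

74

vm1 (22 vCPU) → host 1 (remaining 10 vCPU)
vm2 (11 vCPU) → host 2 (remaining 21 vCPU)
vm3 (12 vCPU) → host 2 (remaining 9 vCPU)
vm4 (29 vCPU) → host 3 (remaining 3 vCPU)
vm5 (13 vCPU) → host 4 (remaining 19 vCPU)
vm6 (2 vCPU) → host 1 (remaining 8 vCPU)
vm7 (18 vCPU) → host 4 (remaining 1 vCPU)
vm8 (18 vCPU) → host 5 (remaining 14 vCPU)
vm9 (9 vCPU) → host 2 (remaining 0 vCPU)
vm10 (4 vCPU) → host 1 (remaining 4 vCPU)
vm11 (18 vCPU) → host 6 (remaining 14 vCPU)
vm12 (19 vCPU) → host 7 (remaining 13 vCPU)
vm13 (9 vCPU) → host 5 (remaining 5 vCPU)
vm14 (17 vCPU) → host 8 (remaining 15 vCPU)
vm15 (20 vCPU) → host 9 (remaining 12 vCPU)
vm16 (18 vCPU) → host 10 (remaining 14 vCPU)
vm17 (7 vCPU) → host 6 (remaining 7 vCPU)
10 hosts × 32 vCPU = 320 vCPU; used 246 vCPU; unused 74 vCPU.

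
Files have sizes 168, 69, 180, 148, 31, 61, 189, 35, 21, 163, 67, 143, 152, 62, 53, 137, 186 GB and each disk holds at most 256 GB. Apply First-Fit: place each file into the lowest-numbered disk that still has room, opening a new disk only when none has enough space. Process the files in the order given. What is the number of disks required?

disk 1: place 168 GB, 88 GB left
disk 1: place 69 GB, 19 GB left
disk 2: place 180 GB, 76 GB left
disk 3: place 148 GB, 108 GB left
disk 2: place 31 GB, 45 GB left
disk 3: place 61 GB, 47 GB left
disk 4: place 189 GB, 67 GB left
disk 2: place 35 GB, 10 GB left
disk 3: place 21 GB, 26 GB left
disk 5: place 163 GB, 93 GB left
disk 4: place 67 GB, 0 GB left
disk 6: place 143 GB, 113 GB left
disk 7: place 152 GB, 104 GB left
disk 5: place 62 GB, 31 GB left
disk 6: place 53 GB, 60 GB left
disk 8: place 137 GB, 119 GB left
disk 9: place 186 GB, 70 GB left
Final disks: [168,69] [180,31,35] [148,61,21] [189,67] [163,62] [143,53] [152] [137] [186].

9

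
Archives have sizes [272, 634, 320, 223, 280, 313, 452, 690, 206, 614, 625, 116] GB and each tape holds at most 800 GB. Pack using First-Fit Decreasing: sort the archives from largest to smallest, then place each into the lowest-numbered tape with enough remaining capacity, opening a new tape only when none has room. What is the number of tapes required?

Sorted descending: 690, 634, 625, 614, 452, 320, 313, 280, 272, 223, 206, 116.
Put 690 GB in tape 1; 110 GB remain.
Put 634 GB in tape 2; 166 GB remain.
Put 625 GB in tape 3; 175 GB remain.
Put 614 GB in tape 4; 186 GB remain.
Put 452 GB in tape 5; 348 GB remain.
Put 320 GB in tape 5; 28 GB remain.
Put 313 GB in tape 6; 487 GB remain.
Put 280 GB in tape 6; 207 GB remain.
Put 272 GB in tape 7; 528 GB remain.
Put 223 GB in tape 7; 305 GB remain.
Put 206 GB in tape 6; 1 GB remain.
Put 116 GB in tape 2; 50 GB remain.
Final tapes: [690] [634,116] [625] [614] [452,320] [313,280,206] [272,223].

7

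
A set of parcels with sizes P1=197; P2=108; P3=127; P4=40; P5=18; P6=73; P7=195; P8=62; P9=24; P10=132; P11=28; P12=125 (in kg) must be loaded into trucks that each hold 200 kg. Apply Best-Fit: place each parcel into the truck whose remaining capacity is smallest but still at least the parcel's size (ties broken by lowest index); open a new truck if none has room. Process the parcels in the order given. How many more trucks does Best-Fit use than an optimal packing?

1

Best-Fit: [197] [108,73] [127,40,18] [195] [62,24] [132,28] [125] → 7 trucks.
Total size 1129 kg; any packing needs at least ⌈1129/200⌉ = 6 trucks.
An optimal packing achieves that bound: [197] [195] [132,62] [127,73] [125,40,28] [108,24,18] → 6 trucks.
Excess: 7 − 6 = 1.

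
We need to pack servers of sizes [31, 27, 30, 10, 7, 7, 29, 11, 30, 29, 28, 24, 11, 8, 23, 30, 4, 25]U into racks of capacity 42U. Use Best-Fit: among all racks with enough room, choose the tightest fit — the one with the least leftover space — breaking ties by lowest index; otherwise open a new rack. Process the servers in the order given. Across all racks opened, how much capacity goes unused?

98

Put 31U in rack 1; 11U remain.
Put 27U in rack 2; 15U remain.
Put 30U in rack 3; 12U remain.
Put 10U in rack 1; 1U remain.
Put 7U in rack 3; 5U remain.
Put 7U in rack 2; 8U remain.
Put 29U in rack 4; 13U remain.
Put 11U in rack 4; 2U remain.
Put 30U in rack 5; 12U remain.
Put 29U in rack 6; 13U remain.
Put 28U in rack 7; 14U remain.
Put 24U in rack 8; 18U remain.
Put 11U in rack 5; 1U remain.
Put 8U in rack 2; 0U remain.
Put 23U in rack 9; 19U remain.
Put 30U in rack 10; 12U remain.
Put 4U in rack 3; 1U remain.
Put 25U in rack 11; 17U remain.
11 racks × 42U = 462U; used 364U; unused 98U.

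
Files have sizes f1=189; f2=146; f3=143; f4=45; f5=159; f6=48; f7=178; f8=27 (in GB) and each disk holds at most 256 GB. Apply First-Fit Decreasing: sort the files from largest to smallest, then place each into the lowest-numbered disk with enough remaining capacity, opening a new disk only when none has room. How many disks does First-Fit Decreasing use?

Sorted descending: 189, 178, 159, 146, 143, 48, 45, 27.
189 GB → disk 1 (remaining 67 GB)
178 GB → disk 2 (remaining 78 GB)
159 GB → disk 3 (remaining 97 GB)
146 GB → disk 4 (remaining 110 GB)
143 GB → disk 5 (remaining 113 GB)
48 GB → disk 1 (remaining 19 GB)
45 GB → disk 2 (remaining 33 GB)
27 GB → disk 2 (remaining 6 GB)
Final disks: [189,48] [178,45,27] [159] [146] [143].

5 disks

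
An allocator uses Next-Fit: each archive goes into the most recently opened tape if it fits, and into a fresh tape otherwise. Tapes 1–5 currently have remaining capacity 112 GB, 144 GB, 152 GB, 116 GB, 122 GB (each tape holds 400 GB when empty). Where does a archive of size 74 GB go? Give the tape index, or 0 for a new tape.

Next-Fit only looks at tape 5, which has 122 GB free.
74 GB fits there.

5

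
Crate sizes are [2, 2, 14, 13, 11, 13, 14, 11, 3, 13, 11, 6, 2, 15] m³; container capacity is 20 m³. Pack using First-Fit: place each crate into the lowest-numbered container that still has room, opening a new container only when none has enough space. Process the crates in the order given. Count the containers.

container 1: place 2 m³, 18 m³ left
container 1: place 2 m³, 16 m³ left
container 1: place 14 m³, 2 m³ left
container 2: place 13 m³, 7 m³ left
container 3: place 11 m³, 9 m³ left
container 4: place 13 m³, 7 m³ left
container 5: place 14 m³, 6 m³ left
container 6: place 11 m³, 9 m³ left
container 2: place 3 m³, 4 m³ left
container 7: place 13 m³, 7 m³ left
container 8: place 11 m³, 9 m³ left
container 3: place 6 m³, 3 m³ left
container 1: place 2 m³, 0 m³ left
container 9: place 15 m³, 5 m³ left

9 containers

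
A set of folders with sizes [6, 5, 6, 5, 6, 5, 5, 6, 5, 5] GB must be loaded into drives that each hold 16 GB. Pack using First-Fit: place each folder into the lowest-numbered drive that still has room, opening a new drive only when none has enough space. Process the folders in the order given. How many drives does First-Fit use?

4

drive 1: place 6 GB, 10 GB left
drive 1: place 5 GB, 5 GB left
drive 2: place 6 GB, 10 GB left
drive 1: place 5 GB, 0 GB left
drive 2: place 6 GB, 4 GB left
drive 3: place 5 GB, 11 GB left
drive 3: place 5 GB, 6 GB left
drive 3: place 6 GB, 0 GB left
drive 4: place 5 GB, 11 GB left
drive 4: place 5 GB, 6 GB left
Final drives: [6,5,5] [6,6] [5,5,6] [5,5].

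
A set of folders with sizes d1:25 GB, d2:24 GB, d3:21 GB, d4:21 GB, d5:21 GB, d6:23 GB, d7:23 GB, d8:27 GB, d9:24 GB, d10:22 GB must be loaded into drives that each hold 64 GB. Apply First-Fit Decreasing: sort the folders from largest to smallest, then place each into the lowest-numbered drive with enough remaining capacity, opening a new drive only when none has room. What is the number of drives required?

Sorted descending: 27, 25, 24, 24, 23, 23, 22, 21, 21, 21.
Put 27 GB in drive 1; 37 GB remain.
Put 25 GB in drive 1; 12 GB remain.
Put 24 GB in drive 2; 40 GB remain.
Put 24 GB in drive 2; 16 GB remain.
Put 23 GB in drive 3; 41 GB remain.
Put 23 GB in drive 3; 18 GB remain.
Put 22 GB in drive 4; 42 GB remain.
Put 21 GB in drive 4; 21 GB remain.
Put 21 GB in drive 4; 0 GB remain.
Put 21 GB in drive 5; 43 GB remain.

5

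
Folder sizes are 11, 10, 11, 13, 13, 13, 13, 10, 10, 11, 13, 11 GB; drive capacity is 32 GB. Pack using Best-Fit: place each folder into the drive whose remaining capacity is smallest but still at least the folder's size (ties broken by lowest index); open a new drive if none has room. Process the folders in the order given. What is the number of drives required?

Put 11 GB in drive 1; 21 GB remain.
Put 10 GB in drive 1; 11 GB remain.
Put 11 GB in drive 1; 0 GB remain.
Put 13 GB in drive 2; 19 GB remain.
Put 13 GB in drive 2; 6 GB remain.
Put 13 GB in drive 3; 19 GB remain.
Put 13 GB in drive 3; 6 GB remain.
Put 10 GB in drive 4; 22 GB remain.
Put 10 GB in drive 4; 12 GB remain.
Put 11 GB in drive 4; 1 GB remain.
Put 13 GB in drive 5; 19 GB remain.
Put 11 GB in drive 5; 8 GB remain.

5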